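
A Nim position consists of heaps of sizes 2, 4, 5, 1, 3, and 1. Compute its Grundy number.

0

Bitwise XOR of the heap sizes:
  010  (2)
  100  (4)
  101  (5)
  001  (1)
  011  (3)
  001  (1)
  ---
  000  (0)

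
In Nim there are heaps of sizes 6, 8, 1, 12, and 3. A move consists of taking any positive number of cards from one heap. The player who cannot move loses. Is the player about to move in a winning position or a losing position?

Losing position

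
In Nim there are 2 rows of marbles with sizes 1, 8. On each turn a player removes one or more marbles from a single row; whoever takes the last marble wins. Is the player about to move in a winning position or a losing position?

Nim-sum: 1 ^ 8 = 9.
The nim-sum is 9 ≠ 0, so this is an N-position: the player to move can win.

Winning position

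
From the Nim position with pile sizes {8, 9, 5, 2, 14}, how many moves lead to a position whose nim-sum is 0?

3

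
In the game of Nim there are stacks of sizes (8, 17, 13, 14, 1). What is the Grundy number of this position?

27

Nim-sum: 8 ^ 17 ^ 13 ^ 14 ^ 1 = 27.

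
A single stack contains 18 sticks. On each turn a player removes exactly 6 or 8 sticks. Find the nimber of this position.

Build the Grundy sequence with g(k) = mex{g(k−s) : s ∈ {6, 8}, s ≤ k}:
k:     0  1  2  3  4  5  6  7  8  9 10 11 12 13 14 15 16 17 18
g(k):  0  0  0  0  0  0  1  1  1  1  1  1  2  2  0  0  0  0  0
So g(18) = 0.

0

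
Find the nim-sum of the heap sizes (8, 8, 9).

9

Nim-sum: 8 XOR 8 XOR 9 = 9.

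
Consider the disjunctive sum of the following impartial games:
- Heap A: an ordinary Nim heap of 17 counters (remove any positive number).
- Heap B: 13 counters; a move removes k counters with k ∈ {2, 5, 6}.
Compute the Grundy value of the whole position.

16

Heap A is a plain Nim heap of size 17, so its Grundy value is 17.
For heap B, compute g(0), g(1), … with moves {2, 5, 6}:
g(0) = mex{} = 0
g(1) = mex{} = 0
g(2) = mex{0} = 1
g(3) = mex{0} = 1
g(4) = mex{1} = 0
g(5) = mex{0,1} = 2
g(6) = mex{0} = 1
g(7) = mex{0,1,2} = 3
g(8) = mex{1} = 0
g(9) = mex{0,1,3} = 2
g(10) = mex{0,2} = 1
g(11) = mex{1,2} = 0
g(12) = mex{1,3} = 0
g(13) = mex{0,3} = 1
So g(13) = 1.
By the Sprague-Grundy theorem, the Grundy value of a sum of independent games is the XOR of the component values.
Combined value = 17 ⊕ 1 = 16.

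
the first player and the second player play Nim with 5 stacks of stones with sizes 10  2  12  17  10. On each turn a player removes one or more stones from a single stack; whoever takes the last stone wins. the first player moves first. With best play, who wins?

Nim-sum: 10 ⊕ 2 ⊕ 12 ⊕ 17 ⊕ 10 = 31.
The nim-sum is 31 ≠ 0, so this is an N-position: the player to move can win; the first player has a winning move.

the first player wins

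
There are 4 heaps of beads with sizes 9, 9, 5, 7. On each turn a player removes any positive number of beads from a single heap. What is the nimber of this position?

Nim-sum: 9 ⊕ 9 ⊕ 5 ⊕ 7 = 2.

2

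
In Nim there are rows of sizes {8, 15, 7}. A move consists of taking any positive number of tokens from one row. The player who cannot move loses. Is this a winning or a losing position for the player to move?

Compute the nim-sum pairwise:
8 XOR 15 = 7
7 XOR 7 = 0
The nim-sum is 0, so this is a P-position: the player to move is in a losing position under optimal play.

Losing position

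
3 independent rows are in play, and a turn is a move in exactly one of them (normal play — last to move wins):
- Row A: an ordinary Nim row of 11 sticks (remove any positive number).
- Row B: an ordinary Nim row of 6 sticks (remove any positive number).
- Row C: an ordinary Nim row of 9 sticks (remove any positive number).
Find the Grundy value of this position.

4

Row A is a plain Nim row of size 11, so its Grundy value is 11.
Row B is a plain Nim row of size 6, so its Grundy value is 6.
Row C is a plain Nim row of size 9, so its Grundy value is 9.
The value of a disjunctive sum is the nim-sum of the parts.
Combined value = 11 XOR 6 XOR 9 = 4.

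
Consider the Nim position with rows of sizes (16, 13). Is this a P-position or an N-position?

N-position

Compute the nim-sum pairwise:
16 XOR 13 = 29
The nim-sum is 29 ≠ 0, so this is an N-position: the player to move can win.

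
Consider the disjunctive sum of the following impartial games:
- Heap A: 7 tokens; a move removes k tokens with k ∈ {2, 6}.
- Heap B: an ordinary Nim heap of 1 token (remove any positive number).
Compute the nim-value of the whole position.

0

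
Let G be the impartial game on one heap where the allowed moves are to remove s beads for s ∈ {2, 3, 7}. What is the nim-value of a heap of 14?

2

Grundy values for subtraction set {2, 3, 7}:
g(0) = mex{} = 0
g(1) = mex{} = 0
g(2) = mex{0} = 1
g(3) = mex{0} = 1
g(4) = mex{0,1} = 2
g(5) = mex{1} = 0
g(6) = mex{1,2} = 0
g(7) = mex{0,2} = 1
g(8) = mex{0} = 1
g(9) = mex{0,1} = 2
g(10) = mex{1} = 0
g(11) = mex{1,2} = 0
g(12) = mex{0,2} = 1
g(13) = mex{0} = 1
g(14) = mex{0,1} = 2
So g(14) = 2.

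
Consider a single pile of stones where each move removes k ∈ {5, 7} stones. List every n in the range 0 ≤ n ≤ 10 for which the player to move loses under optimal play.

0, 1, 2, 3, 4

Grundy values for subtraction set {5, 7}:
g(0) = mex{} = 0
g(1) = mex{} = 0
g(2) = mex{} = 0
g(3) = mex{} = 0
g(4) = mex{} = 0
g(5) = mex{0} = 1
g(6) = mex{0} = 1
g(7) = mex{0} = 1
g(8) = mex{0} = 1
g(9) = mex{0} = 1
g(10) = mex{0,1} = 2
The P-positions (g = 0) in 0..10 are 0, 1, 2, 3, 4.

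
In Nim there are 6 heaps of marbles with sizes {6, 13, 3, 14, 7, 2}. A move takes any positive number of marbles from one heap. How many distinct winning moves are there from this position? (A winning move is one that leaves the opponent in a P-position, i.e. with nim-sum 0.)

5

Write each in binary and XOR column by column:
  0110  (6)
  1101  (13)
  0011  (3)
  1110  (14)
  0111  (7)
  0010  (2)
  ----
  0011  (3)
The overall nim-sum is X = 3. A heap of size p has a winning move iff p XOR X < p (reduce it to p XOR X).
  6: 6 XOR 3 = 5 < 6 — winning move (to 5).
  13: 13 XOR 3 = 14 ≥ 13 — no move.
  3: 3 XOR 3 = 0 < 3 — winning move (to 0).
  14: 14 XOR 3 = 13 < 14 — winning move (to 13).
  7: 7 XOR 3 = 4 < 7 — winning move (to 4).
  2: 2 XOR 3 = 1 < 2 — winning move (to 1).
That gives 5 winning moves.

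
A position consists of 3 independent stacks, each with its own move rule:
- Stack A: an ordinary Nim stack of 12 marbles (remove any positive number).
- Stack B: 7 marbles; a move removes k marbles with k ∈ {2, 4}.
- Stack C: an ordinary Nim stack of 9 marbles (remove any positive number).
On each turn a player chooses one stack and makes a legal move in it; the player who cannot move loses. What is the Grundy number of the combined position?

Stack A is a plain Nim stack of size 12, so its Grundy value is 12.
Build the Grundy sequence for stack B with g(k) = mex{g(k−s) : s ∈ {2, 4}, s ≤ k}:
k:     0  1  2  3  4  5  6  7
g(k):  0  0  1  1  2  2  0  0
So g(7) = 0.
Stack C is a plain Nim stack of size 9, so its Grundy value is 9.
The value of a disjunctive sum is the nim-sum of the parts.
Combined value = 12 XOR 0 XOR 9 = 5.

5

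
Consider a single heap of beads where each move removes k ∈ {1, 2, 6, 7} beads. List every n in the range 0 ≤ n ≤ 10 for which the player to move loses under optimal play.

Grundy values for subtraction set {1, 2, 6, 7}:
g(0) = mex{} = 0
g(1) = mex{0} = 1
g(2) = mex{0,1} = 2
g(3) = mex{1,2} = 0
g(4) = mex{0,2} = 1
g(5) = mex{0,1} = 2
g(6) = mex{0,1,2} = 3
g(7) = mex{0,1,2,3} = 4
g(8) = mex{1,2,3,4} = 0
g(9) = mex{0,2,4} = 1
g(10) = mex{0,1} = 2
The P-positions (g = 0) in 0..10 are 0, 3, 8.

0, 3, 8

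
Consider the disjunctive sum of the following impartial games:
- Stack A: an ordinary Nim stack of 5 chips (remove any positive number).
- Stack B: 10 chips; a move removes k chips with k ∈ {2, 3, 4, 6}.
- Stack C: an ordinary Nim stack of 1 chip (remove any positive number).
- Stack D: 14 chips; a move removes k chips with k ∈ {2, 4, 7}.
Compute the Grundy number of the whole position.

4

Stack A is a plain Nim stack of size 5, so its Grundy value is 5.
Grundy values for stack B (subtraction set {2, 3, 4, 6}):
g(0) = mex{} = 0
g(1) = mex{} = 0
g(2) = mex{0} = 1
g(3) = mex{0} = 1
g(4) = mex{0,1} = 2
g(5) = mex{0,1} = 2
g(6) = mex{0,1,2} = 3
g(7) = mex{0,1,2} = 3
g(8) = mex{1,2,3} = 0
g(9) = mex{1,2,3} = 0
g(10) = mex{0,2,3} = 1
So g(10) = 1.
Stack C is a plain Nim stack of size 1, so its Grundy value is 1.
Grundy values for stack D (subtraction set {2, 4, 7}):
k:     0  1  2  3  4  5  6  7  8  9 10 11 12 13 14
g(k):  0  0  1  1  2  2  0  3  1  0  2  1  0  2  1
So g(14) = 1.
The value of a disjunctive sum is the nim-sum of the parts.
Combined value = 5 XOR 1 XOR 1 XOR 1 = 4.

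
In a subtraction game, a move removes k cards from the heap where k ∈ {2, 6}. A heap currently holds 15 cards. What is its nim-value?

Build the Grundy sequence with g(k) = mex{g(k−s) : s ∈ {2, 6}, s ≤ k}:
k:     0  1  2  3  4  5  6  7  8  9 10 11 12 13 14 15
g(k):  0  0  1  1  0  0  1  1  0  0  1  1  0  0  1  1
So g(15) = 1.

1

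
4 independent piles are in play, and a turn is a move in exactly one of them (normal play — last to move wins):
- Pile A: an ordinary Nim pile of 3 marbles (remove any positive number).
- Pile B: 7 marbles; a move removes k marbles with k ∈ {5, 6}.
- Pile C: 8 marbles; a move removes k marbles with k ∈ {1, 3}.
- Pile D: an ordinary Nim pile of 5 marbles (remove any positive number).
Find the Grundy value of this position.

Pile A is a plain Nim pile of size 3, so its Grundy value is 3.
Grundy values for pile B (subtraction set {5, 6}):
k:     0  1  2  3  4  5  6  7
g(k):  0  0  0  0  0  1  1  1
So g(7) = 1.
For pile C, compute g(0), g(1), … with moves {1, 3}:
k:     0  1  2  3  4  5  6  7  8
g(k):  0  1  0  1  0  1  0  1  0
So g(8) = 0.
Pile D is a plain Nim pile of size 5, so its Grundy value is 5.
By the Sprague-Grundy theorem, the Grundy value of a sum of independent games is the XOR of the component values.
Combined value = 3 XOR 1 XOR 0 XOR 5 = 7.

7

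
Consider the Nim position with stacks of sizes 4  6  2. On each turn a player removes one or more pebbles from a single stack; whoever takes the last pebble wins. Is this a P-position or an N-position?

Write each in binary and XOR column by column:
  100  (4)
  110  (6)
  010  (2)
  ---
  000  (0)
The nim-sum is 0, so this is a P-position: the player to move is in a losing position under optimal play.

P-position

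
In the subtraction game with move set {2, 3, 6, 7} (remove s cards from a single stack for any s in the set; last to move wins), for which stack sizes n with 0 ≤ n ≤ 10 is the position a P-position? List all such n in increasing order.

0, 1, 5, 9, 10

Compute g(0), g(1), … for moves {2, 3, 6, 7}:
g(0) = mex{} = 0
g(1) = mex{} = 0
g(2) = mex{0} = 1
g(3) = mex{0} = 1
g(4) = mex{0,1} = 2
g(5) = mex{1} = 0
g(6) = mex{0,1,2} = 3
g(7) = mex{0,2} = 1
g(8) = mex{0,1,3} = 2
g(9) = mex{1,3} = 0
g(10) = mex{1,2} = 0
The P-positions (g = 0) in 0..10 are 0, 1, 5, 9, 10.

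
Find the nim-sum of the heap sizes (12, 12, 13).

In binary:
  1100  (12)
  1100  (12)
  1101  (13)
  ----
  1101  (13)

13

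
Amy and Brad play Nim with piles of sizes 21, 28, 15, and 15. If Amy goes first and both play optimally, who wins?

Amy wins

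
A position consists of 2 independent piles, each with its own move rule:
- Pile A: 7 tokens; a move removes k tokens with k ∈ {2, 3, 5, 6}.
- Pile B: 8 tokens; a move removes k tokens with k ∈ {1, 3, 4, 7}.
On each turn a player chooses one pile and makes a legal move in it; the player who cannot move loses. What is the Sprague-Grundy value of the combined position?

3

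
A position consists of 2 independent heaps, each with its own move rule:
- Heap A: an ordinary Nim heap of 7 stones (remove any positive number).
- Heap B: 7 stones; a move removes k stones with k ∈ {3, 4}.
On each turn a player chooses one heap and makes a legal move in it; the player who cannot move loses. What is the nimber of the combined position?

7

Heap A is a plain Nim heap of size 7, so its Grundy value is 7.
Build the Grundy sequence for heap B with g(k) = mex{g(k−s) : s ∈ {3, 4}, s ≤ k}:
g(0) = mex{} = 0
g(1) = mex{} = 0
g(2) = mex{} = 0
g(3) = mex{0} = 1
g(4) = mex{0} = 1
g(5) = mex{0} = 1
g(6) = mex{0,1} = 2
g(7) = mex{1} = 0
So g(7) = 0.
By the Sprague-Grundy theorem, the Grundy value of a sum of independent games is the XOR of the component values.
Combined value = 7 XOR 0 = 7.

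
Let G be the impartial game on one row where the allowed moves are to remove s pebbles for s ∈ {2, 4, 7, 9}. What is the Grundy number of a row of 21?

2

Build the Grundy sequence with g(k) = mex{g(k−s) : s ∈ {2, 4, 7, 9}, s ≤ k}:
k:     0  1  2  3  4  5  6  7  8  9 10 11 12 13 14 15 16 17 18 19 20 21
g(k):  0  0  1  1  2  2  0  3  1  4  2  0  0  1  1  2  2  0  3  1  4  2
So g(21) = 2.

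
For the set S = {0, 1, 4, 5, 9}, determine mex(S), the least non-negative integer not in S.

2

The values 0, 1 are all present; 2 is the first non-negative integer missing from the set.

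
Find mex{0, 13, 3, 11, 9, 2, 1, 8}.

4

The values 0, 1, 2, 3 are all present; 4 is the first non-negative integer missing from the set.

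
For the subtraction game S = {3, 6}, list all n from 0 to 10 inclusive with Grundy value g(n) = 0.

0, 1, 2, 9, 10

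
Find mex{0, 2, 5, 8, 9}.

1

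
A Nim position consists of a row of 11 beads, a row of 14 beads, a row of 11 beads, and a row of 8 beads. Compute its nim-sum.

6

Bitwise XOR of the heap sizes:
  1011  (11)
  1110  (14)
  1011  (11)
  1000  (8)
  ----
  0110  (6)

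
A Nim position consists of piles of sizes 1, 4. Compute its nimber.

5

Compute the nim-sum pairwise:
1 ⊕ 4 = 5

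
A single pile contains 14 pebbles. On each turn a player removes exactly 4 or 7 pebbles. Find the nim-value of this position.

Grundy values for subtraction set {4, 7}:
k:     0  1  2  3  4  5  6  7  8  9 10 11 12 13 14
g(k):  0  0  0  0  1  1  1  1  2  2  2  0  0  0  0
So g(14) = 0.

0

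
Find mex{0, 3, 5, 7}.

0 is in the set but 1 is not, so the mex is 1.

1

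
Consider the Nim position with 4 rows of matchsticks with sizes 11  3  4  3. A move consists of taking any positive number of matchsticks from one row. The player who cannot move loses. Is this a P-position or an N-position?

N-position

Compute the nim-sum pairwise:
11 ⊕ 3 = 8
8 ⊕ 4 = 12
12 ⊕ 3 = 15
The nim-sum is 15 ≠ 0, so this is an N-position: the player to move can win.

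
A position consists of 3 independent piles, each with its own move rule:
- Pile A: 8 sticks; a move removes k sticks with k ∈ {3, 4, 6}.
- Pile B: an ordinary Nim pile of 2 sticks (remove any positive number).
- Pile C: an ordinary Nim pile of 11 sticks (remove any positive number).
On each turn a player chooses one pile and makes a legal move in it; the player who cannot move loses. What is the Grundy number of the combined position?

For pile A, compute g(0), g(1), … with moves {3, 4, 6}:
k:     0  1  2  3  4  5  6  7  8
g(k):  0  0  0  1  1  1  2  2  2
So g(8) = 2.
Pile B is a plain Nim pile of size 2, so its Grundy value is 2.
Pile C is a plain Nim pile of size 11, so its Grundy value is 11.
The value of a disjunctive sum is the nim-sum of the parts.
Combined value = 2 ⊕ 2 ⊕ 11 = 11.

11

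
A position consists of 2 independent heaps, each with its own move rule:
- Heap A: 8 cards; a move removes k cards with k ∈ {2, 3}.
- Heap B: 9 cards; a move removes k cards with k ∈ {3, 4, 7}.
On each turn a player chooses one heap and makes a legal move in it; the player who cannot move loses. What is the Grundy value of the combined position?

Grundy values for heap A (subtraction set {2, 3}):
k:     0  1  2  3  4  5  6  7  8
g(k):  0  0  1  1  2  0  0  1  1
So g(8) = 1.
Grundy values for heap B (subtraction set {3, 4, 7}):
k:     0  1  2  3  4  5  6  7  8  9
g(k):  0  0  0  1  1  1  2  2  2  3
So g(9) = 3.
The value of a disjunctive sum is the nim-sum of the parts.
Combined value = 1 ⊕ 3 = 2.

2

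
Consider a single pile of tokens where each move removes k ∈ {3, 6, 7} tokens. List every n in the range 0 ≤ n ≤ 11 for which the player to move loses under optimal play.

0, 1, 2, 10, 11

Grundy values for subtraction set {3, 6, 7}:
g(0) = mex{} = 0
g(1) = mex{} = 0
g(2) = mex{} = 0
g(3) = mex{0} = 1
g(4) = mex{0} = 1
g(5) = mex{0} = 1
g(6) = mex{0,1} = 2
g(7) = mex{0,1} = 2
g(8) = mex{0,1} = 2
g(9) = mex{0,1,2} = 3
g(10) = mex{1,2} = 0
g(11) = mex{1,2} = 0
The P-positions (g = 0) in 0..11 are 0, 1, 2, 10, 11.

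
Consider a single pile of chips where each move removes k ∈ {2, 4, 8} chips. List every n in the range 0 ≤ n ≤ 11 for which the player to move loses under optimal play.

0, 1, 6, 7

Compute g(0), g(1), … for moves {2, 4, 8}:
g(0) = mex{} = 0
g(1) = mex{} = 0
g(2) = mex{0} = 1
g(3) = mex{0} = 1
g(4) = mex{0,1} = 2
g(5) = mex{0,1} = 2
g(6) = mex{1,2} = 0
g(7) = mex{1,2} = 0
g(8) = mex{0,2} = 1
g(9) = mex{0,2} = 1
g(10) = mex{0,1} = 2
g(11) = mex{0,1} = 2
The P-positions (g = 0) in 0..11 are 0, 1, 6, 7.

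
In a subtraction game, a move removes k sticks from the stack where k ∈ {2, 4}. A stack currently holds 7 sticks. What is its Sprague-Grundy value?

Compute g(0), g(1), … for moves {2, 4}:
k:     0  1  2  3  4  5  6  7
g(k):  0  0  1  1  2  2  0  0
So g(7) = 0.

0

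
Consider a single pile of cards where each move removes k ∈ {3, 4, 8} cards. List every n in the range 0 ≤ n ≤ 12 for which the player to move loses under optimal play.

Build the Grundy sequence with g(k) = mex{g(k−s) : s ∈ {3, 4, 8}, s ≤ k}:
g(0) = mex{} = 0
g(1) = mex{} = 0
g(2) = mex{} = 0
g(3) = mex{0} = 1
g(4) = mex{0} = 1
g(5) = mex{0} = 1
g(6) = mex{0,1} = 2
g(7) = mex{1} = 0
g(8) = mex{0,1} = 2
g(9) = mex{0,1,2} = 3
g(10) = mex{0,2} = 1
g(11) = mex{0,1,2} = 3
g(12) = mex{1,2,3} = 0
The P-positions (g = 0) in 0..12 are 0, 1, 2, 7, 12.

0, 1, 2, 7, 12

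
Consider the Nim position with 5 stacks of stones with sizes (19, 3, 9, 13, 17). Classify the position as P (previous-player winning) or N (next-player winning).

Compute the nim-sum pairwise:
19 XOR 3 = 16
16 XOR 9 = 25
25 XOR 13 = 20
20 XOR 17 = 5
The nim-sum is 5 ≠ 0, so this is an N-position: the player to move can win.

N-position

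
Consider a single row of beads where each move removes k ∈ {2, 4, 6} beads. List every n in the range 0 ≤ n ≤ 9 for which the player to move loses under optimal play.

0, 1, 8, 9

Build the Grundy sequence with g(k) = mex{g(k−s) : s ∈ {2, 4, 6}, s ≤ k}:
g(0) = mex{} = 0
g(1) = mex{} = 0
g(2) = mex{0} = 1
g(3) = mex{0} = 1
g(4) = mex{0,1} = 2
g(5) = mex{0,1} = 2
g(6) = mex{0,1,2} = 3
g(7) = mex{0,1,2} = 3
g(8) = mex{1,2,3} = 0
g(9) = mex{1,2,3} = 0
The P-positions (g = 0) in 0..9 are 0, 1, 8, 9.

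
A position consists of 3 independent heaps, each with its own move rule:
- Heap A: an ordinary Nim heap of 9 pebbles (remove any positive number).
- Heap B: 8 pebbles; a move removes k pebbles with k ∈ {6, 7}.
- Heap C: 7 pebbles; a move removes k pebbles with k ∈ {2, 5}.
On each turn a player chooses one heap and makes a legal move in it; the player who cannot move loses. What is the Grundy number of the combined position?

8

Heap A is a plain Nim heap of size 9, so its Grundy value is 9.
For heap B, compute g(0), g(1), … with moves {6, 7}:
k:     0  1  2  3  4  5  6  7  8
g(k):  0  0  0  0  0  0  1  1  1
So g(8) = 1.
For heap C, compute g(0), g(1), … with moves {2, 5}:
k:     0  1  2  3  4  5  6  7
g(k):  0  0  1  1  0  2  1  0
So g(7) = 0.
The value of a disjunctive sum is the nim-sum of the parts.
Combined value = 9 ⊕ 1 ⊕ 0 = 8.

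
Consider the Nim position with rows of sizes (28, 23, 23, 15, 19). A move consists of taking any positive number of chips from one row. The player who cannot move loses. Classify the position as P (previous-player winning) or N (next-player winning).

Write each in binary and XOR column by column:
  11100  (28)
  10111  (23)
  10111  (23)
  01111  (15)
  10011  (19)
  -----
  00000  (0)
The nim-sum is 0, so this is a P-position: the player to move is in a losing position under optimal play.

P-position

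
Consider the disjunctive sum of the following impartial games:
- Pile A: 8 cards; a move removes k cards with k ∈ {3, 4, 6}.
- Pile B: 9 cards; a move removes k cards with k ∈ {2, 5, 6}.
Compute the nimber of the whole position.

0

For pile A, compute g(0), g(1), … with moves {3, 4, 6}:
k:     0  1  2  3  4  5  6  7  8
g(k):  0  0  0  1  1  1  2  2  2
So g(8) = 2.
Build the Grundy sequence for pile B with g(k) = mex{g(k−s) : s ∈ {2, 5, 6}, s ≤ k}:
g(0) = mex{} = 0
g(1) = mex{} = 0
g(2) = mex{0} = 1
g(3) = mex{0} = 1
g(4) = mex{1} = 0
g(5) = mex{0,1} = 2
g(6) = mex{0} = 1
g(7) = mex{0,1,2} = 3
g(8) = mex{1} = 0
g(9) = mex{0,1,3} = 2
So g(9) = 2.
By the Sprague-Grundy theorem, the Grundy value of a sum of independent games is the XOR of the component values.
Combined value = 2 XOR 2 = 0.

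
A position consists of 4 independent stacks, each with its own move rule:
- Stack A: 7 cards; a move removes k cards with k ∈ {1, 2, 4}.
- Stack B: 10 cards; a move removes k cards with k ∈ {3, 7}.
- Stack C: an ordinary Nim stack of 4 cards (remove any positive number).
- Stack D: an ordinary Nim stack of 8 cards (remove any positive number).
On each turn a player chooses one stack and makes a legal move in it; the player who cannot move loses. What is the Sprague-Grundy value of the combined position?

13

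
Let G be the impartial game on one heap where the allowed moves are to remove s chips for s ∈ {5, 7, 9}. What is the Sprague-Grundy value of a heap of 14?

Compute g(0), g(1), … for moves {5, 7, 9}:
g(0) = mex{} = 0
g(1) = mex{} = 0
g(2) = mex{} = 0
g(3) = mex{} = 0
g(4) = mex{} = 0
g(5) = mex{0} = 1
g(6) = mex{0} = 1
g(7) = mex{0} = 1
g(8) = mex{0} = 1
g(9) = mex{0} = 1
g(10) = mex{0,1} = 2
g(11) = mex{0,1} = 2
g(12) = mex{0,1} = 2
g(13) = mex{0,1} = 2
g(14) = mex{1} = 0
So g(14) = 0.

0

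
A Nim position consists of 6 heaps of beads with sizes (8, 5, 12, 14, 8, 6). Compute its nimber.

1

In binary:
  1000  (8)
  0101  (5)
  1100  (12)
  1110  (14)
  1000  (8)
  0110  (6)
  ----
  0001  (1)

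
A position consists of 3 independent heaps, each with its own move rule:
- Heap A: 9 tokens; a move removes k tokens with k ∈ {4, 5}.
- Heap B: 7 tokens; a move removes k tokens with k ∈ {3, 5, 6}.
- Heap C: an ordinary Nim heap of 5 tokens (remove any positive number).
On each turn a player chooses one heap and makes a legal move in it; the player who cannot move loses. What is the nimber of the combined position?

7

Grundy values for heap A (subtraction set {4, 5}):
g(0) = mex{} = 0
g(1) = mex{} = 0
g(2) = mex{} = 0
g(3) = mex{} = 0
g(4) = mex{0} = 1
g(5) = mex{0} = 1
g(6) = mex{0} = 1
g(7) = mex{0} = 1
g(8) = mex{0,1} = 2
g(9) = mex{1} = 0
So g(9) = 0.
Grundy values for heap B (subtraction set {3, 5, 6}):
k:     0  1  2  3  4  5  6  7
g(k):  0  0  0  1  1  1  2  2
So g(7) = 2.
Heap C is a plain Nim heap of size 5, so its Grundy value is 5.
By the Sprague-Grundy theorem, the Grundy value of a sum of independent games is the XOR of the component values.
Combined value = 0 ⊕ 2 ⊕ 5 = 7.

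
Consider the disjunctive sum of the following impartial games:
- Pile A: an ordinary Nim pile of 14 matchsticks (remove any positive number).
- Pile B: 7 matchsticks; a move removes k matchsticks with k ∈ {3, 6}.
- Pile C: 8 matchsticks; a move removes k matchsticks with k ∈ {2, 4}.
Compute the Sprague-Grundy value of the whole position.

13

Pile A is a plain Nim pile of size 14, so its Grundy value is 14.
For pile B, compute g(0), g(1), … with moves {3, 6}:
k:     0  1  2  3  4  5  6  7
g(k):  0  0  0  1  1  1  2  2
So g(7) = 2.
Build the Grundy sequence for pile C with g(k) = mex{g(k−s) : s ∈ {2, 4}, s ≤ k}:
k:     0  1  2  3  4  5  6  7  8
g(k):  0  0  1  1  2  2  0  0  1
So g(8) = 1.
By the Sprague-Grundy theorem, the Grundy value of a sum of independent games is the XOR of the component values.
Combined value = 14 ⊕ 2 ⊕ 1 = 13.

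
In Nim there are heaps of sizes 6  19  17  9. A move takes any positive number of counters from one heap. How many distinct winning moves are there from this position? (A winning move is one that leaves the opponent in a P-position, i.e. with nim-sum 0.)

1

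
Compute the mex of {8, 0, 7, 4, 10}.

1

0 is in the set but 1 is not, so the mex is 1.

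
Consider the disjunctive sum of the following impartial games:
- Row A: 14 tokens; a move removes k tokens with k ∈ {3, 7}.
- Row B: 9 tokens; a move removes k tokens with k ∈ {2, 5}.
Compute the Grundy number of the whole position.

0

For row A, compute g(0), g(1), … with moves {3, 7}:
g(0) = mex{} = 0
g(1) = mex{} = 0
g(2) = mex{} = 0
g(3) = mex{0} = 1
g(4) = mex{0} = 1
g(5) = mex{0} = 1
g(6) = mex{1} = 0
g(7) = mex{0,1} = 2
g(8) = mex{0,1} = 2
g(9) = mex{0} = 1
g(10) = mex{1,2} = 0
g(11) = mex{1,2} = 0
g(12) = mex{1} = 0
g(13) = mex{0} = 1
g(14) = mex{0,2} = 1
So g(14) = 1.
Grundy values for row B (subtraction set {2, 5}):
k:     0  1  2  3  4  5  6  7  8  9
g(k):  0  0  1  1  0  2  1  0  0  1
So g(9) = 1.
By the Sprague-Grundy theorem, the Grundy value of a sum of independent games is the XOR of the component values.
Combined value = 1 XOR 1 = 0.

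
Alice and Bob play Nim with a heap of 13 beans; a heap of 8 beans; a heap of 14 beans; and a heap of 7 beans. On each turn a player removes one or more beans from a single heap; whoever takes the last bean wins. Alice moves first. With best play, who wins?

Write each in binary and XOR column by column:
  1101  (13)
  1000  (8)
  1110  (14)
  0111  (7)
  ----
  1100  (12)
The nim-sum is 12 ≠ 0, so this is an N-position: the player to move can win; Alice has a winning move.

Alice wins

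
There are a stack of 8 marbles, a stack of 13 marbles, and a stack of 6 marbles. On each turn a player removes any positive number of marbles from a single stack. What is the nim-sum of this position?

In binary:
  1000  (8)
  1101  (13)
  0110  (6)
  ----
  0011  (3)

3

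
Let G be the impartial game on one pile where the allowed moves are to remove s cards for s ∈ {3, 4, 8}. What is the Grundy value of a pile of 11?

3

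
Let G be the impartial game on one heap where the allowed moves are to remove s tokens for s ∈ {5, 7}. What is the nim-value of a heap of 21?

1

Compute g(0), g(1), … for moves {5, 7}:
k:     0  1  2  3  4  5  6  7  8  9 10 11 12 13 14 15 16 17 18 19 20 21
g(k):  0  0  0  0  0  1  1  1  1  1  2  2  0  0  0  0  0  1  1  1  1  1
So g(21) = 1.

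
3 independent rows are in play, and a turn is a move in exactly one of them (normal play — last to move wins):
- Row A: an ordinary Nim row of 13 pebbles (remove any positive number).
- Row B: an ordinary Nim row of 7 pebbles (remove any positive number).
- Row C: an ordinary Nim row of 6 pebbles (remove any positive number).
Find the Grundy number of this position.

Row A is a plain Nim row of size 13, so its Grundy value is 13.
Row B is a plain Nim row of size 7, so its Grundy value is 7.
Row C is a plain Nim row of size 6, so its Grundy value is 6.
By the Sprague-Grundy theorem, the Grundy value of a sum of independent games is the XOR of the component values.
Combined value = 13 ⊕ 7 ⊕ 6 = 12.

12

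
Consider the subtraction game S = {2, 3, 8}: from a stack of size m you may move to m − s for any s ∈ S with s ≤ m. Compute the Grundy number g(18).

Build the Grundy sequence with g(k) = mex{g(k−s) : s ∈ {2, 3, 8}, s ≤ k}:
k:     0  1  2  3  4  5  6  7  8  9 10 11 12 13 14 15 16 17 18
g(k):  0  0  1  1  2  0  0  1  1  2  0  0  1  1  2  0  0  1  1
So g(18) = 1.

1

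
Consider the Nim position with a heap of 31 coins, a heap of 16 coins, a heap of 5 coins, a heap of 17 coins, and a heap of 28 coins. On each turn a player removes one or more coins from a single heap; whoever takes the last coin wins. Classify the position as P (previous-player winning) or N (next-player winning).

N-position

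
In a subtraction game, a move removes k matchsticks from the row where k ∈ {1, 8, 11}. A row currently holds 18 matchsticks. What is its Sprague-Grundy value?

Compute g(0), g(1), … for moves {1, 8, 11}:
k:     0  1  2  3  4  5  6  7  8  9 10 11 12 13 14 15 16 17 18
g(k):  0  1  0  1  0  1  0  1  2  0  1  2  3  2  3  2  0  1  0
So g(18) = 0.

0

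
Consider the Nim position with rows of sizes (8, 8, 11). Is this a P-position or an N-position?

N-position

Bitwise XOR of the heap sizes:
  1000  (8)
  1000  (8)
  1011  (11)
  ----
  1011  (11)
The nim-sum is 11 ≠ 0, so this is an N-position: the player to move can win.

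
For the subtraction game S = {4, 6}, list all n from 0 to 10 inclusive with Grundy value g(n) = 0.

0, 1, 2, 3, 10

Compute g(0), g(1), … for moves {4, 6}:
k:     0  1  2  3  4  5  6  7  8  9 10
g(k):  0  0  0  0  1  1  1  1  2  2  0
The P-positions (g = 0) in 0..10 are 0, 1, 2, 3, 10.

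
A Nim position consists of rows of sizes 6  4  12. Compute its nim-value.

Nim-sum: 6 ^ 4 ^ 12 = 14.

14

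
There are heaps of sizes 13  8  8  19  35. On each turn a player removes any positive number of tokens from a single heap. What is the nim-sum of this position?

61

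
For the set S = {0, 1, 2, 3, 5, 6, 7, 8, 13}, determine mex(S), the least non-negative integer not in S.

4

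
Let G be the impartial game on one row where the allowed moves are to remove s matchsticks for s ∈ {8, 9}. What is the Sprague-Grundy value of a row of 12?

1

Compute g(0), g(1), … for moves {8, 9}:
k:     0  1  2  3  4  5  6  7  8  9 10 11 12
g(k):  0  0  0  0  0  0  0  0  1  1  1  1  1
So g(12) = 1.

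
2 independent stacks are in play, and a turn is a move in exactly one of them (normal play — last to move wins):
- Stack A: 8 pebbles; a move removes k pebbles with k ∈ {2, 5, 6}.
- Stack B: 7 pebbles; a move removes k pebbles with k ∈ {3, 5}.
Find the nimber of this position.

2

Build the Grundy sequence for stack A with g(k) = mex{g(k−s) : s ∈ {2, 5, 6}, s ≤ k}:
k:     0  1  2  3  4  5  6  7  8
g(k):  0  0  1  1  0  2  1  3  0
So g(8) = 0.
Grundy values for stack B (subtraction set {3, 5}):
g(0) = mex{} = 0
g(1) = mex{} = 0
g(2) = mex{} = 0
g(3) = mex{0} = 1
g(4) = mex{0} = 1
g(5) = mex{0} = 1
g(6) = mex{0,1} = 2
g(7) = mex{0,1} = 2
So g(7) = 2.
By the Sprague-Grundy theorem, the Grundy value of a sum of independent games is the XOR of the component values.
Combined value = 0 XOR 2 = 2.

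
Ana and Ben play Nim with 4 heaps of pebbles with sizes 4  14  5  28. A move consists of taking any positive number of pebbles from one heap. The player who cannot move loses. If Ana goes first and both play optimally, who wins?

Nim-sum: 4 ⊕ 14 ⊕ 5 ⊕ 28 = 19.
The nim-sum is 19 ≠ 0, so this is an N-position: the player to move can win; Ana has a winning move.

Ana wins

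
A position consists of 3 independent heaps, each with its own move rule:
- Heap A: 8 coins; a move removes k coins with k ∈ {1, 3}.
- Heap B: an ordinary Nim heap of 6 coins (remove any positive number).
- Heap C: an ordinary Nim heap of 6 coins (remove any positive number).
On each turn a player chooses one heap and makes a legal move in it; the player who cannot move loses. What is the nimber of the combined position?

Build the Grundy sequence for heap A with g(k) = mex{g(k−s) : s ∈ {1, 3}, s ≤ k}:
g(0) = mex{} = 0
g(1) = mex{0} = 1
g(2) = mex{1} = 0
g(3) = mex{0} = 1
g(4) = mex{1} = 0
g(5) = mex{0} = 1
g(6) = mex{1} = 0
g(7) = mex{0} = 1
g(8) = mex{1} = 0
So g(8) = 0.
Heap B is a plain Nim heap of size 6, so its Grundy value is 6.
Heap C is a plain Nim heap of size 6, so its Grundy value is 6.
By the Sprague-Grundy theorem, the Grundy value of a sum of independent games is the XOR of the component values.
Combined value = 0 ⊕ 6 ⊕ 6 = 0.

0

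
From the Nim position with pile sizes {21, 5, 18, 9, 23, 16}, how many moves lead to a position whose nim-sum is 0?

Bitwise XOR of the heap sizes:
  10101  (21)
  00101  (5)
  10010  (18)
  01001  (9)
  10111  (23)
  10000  (16)
  -----
  01100  (12)
The overall nim-sum is X = 12. A pile of size p has a winning move iff p XOR X < p (reduce it to p XOR X).
  21: 21 XOR 12 = 25 ≥ 21 — no move.
  5: 5 XOR 12 = 9 ≥ 5 — no move.
  18: 18 XOR 12 = 30 ≥ 18 — no move.
  9: 9 XOR 12 = 5 < 9 — winning move (to 5).
  23: 23 XOR 12 = 27 ≥ 23 — no move.
  16: 16 XOR 12 = 28 ≥ 16 — no move.
That gives 1 winning move.

1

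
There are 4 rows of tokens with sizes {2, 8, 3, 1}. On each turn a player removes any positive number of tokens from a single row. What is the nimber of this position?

Bitwise XOR of the heap sizes:
  0010  (2)
  1000  (8)
  0011  (3)
  0001  (1)
  ----
  1000  (8)

8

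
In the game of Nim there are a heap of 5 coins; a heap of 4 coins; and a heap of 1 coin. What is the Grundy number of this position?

0

Compute the nim-sum pairwise:
5 ^ 4 = 1
1 ^ 1 = 0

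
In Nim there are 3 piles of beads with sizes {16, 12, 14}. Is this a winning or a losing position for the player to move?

Bitwise XOR of the heap sizes:
  10000  (16)
  01100  (12)
  01110  (14)
  -----
  10010  (18)
The nim-sum is 18 ≠ 0, so this is an N-position: the player to move can win.

Winning position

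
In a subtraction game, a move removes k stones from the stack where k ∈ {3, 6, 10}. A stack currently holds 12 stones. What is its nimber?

Build the Grundy sequence with g(k) = mex{g(k−s) : s ∈ {3, 6, 10}, s ≤ k}:
k:     0  1  2  3  4  5  6  7  8  9 10 11 12
g(k):  0  0  0  1  1  1  2  2  2  0  3  3  1
So g(12) = 1.

1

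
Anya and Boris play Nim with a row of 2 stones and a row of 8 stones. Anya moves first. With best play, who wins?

Anya wins

Bitwise XOR of the heap sizes:
  0010  (2)
  1000  (8)
  ----
  1010  (10)
The nim-sum is 10 ≠ 0, so this is an N-position: the player to move can win; Anya has a winning move.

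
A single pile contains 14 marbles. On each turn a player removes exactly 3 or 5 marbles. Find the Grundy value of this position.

2

Grundy values for subtraction set {3, 5}:
k:     0  1  2  3  4  5  6  7  8  9 10 11 12 13 14
g(k):  0  0  0  1  1  1  2  2  0  0  0  1  1  1  2
So g(14) = 2.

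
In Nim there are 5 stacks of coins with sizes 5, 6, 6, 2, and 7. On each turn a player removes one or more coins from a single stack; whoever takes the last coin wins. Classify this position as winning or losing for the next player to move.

Write each in binary and XOR column by column:
  101  (5)
  110  (6)
  110  (6)
  010  (2)
  111  (7)
  ---
  000  (0)
The nim-sum is 0, so this is a P-position: the player to move is in a losing position under optimal play.

Losing position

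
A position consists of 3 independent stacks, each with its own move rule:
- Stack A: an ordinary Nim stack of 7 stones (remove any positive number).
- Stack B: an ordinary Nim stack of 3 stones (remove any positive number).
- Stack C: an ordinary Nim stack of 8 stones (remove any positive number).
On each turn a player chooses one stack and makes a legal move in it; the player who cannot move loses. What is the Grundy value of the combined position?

12

Stack A is a plain Nim stack of size 7, so its Grundy value is 7.
Stack B is a plain Nim stack of size 3, so its Grundy value is 3.
Stack C is a plain Nim stack of size 8, so its Grundy value is 8.
The value of a disjunctive sum is the nim-sum of the parts.
Combined value = 7 XOR 3 XOR 8 = 12.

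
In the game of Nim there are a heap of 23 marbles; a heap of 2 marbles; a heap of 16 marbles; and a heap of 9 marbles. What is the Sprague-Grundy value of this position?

Nim-sum: 23 XOR 2 XOR 16 XOR 9 = 12.

12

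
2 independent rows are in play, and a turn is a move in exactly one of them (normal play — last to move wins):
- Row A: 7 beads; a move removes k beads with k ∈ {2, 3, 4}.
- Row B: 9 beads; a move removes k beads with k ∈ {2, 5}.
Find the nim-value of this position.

1

For row A, compute g(0), g(1), … with moves {2, 3, 4}:
k:     0  1  2  3  4  5  6  7
g(k):  0  0  1  1  2  2  0  0
So g(7) = 0.
Build the Grundy sequence for row B with g(k) = mex{g(k−s) : s ∈ {2, 5}, s ≤ k}:
k:     0  1  2  3  4  5  6  7  8  9
g(k):  0  0  1  1  0  2  1  0  0  1
So g(9) = 1.
The value of a disjunctive sum is the nim-sum of the parts.
Combined value = 0 ⊕ 1 = 1.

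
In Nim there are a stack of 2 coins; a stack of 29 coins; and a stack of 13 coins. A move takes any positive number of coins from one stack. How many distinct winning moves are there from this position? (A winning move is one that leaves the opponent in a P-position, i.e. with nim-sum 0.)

1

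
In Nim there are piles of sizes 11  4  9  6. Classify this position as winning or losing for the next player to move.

Losing position

Nim-sum: 11 XOR 4 XOR 9 XOR 6 = 0.
The nim-sum is 0, so this is a P-position: the player to move is in a losing position under optimal play.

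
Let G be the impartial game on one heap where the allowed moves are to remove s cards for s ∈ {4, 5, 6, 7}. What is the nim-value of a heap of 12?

Grundy values for subtraction set {4, 5, 6, 7}:
k:     0  1  2  3  4  5  6  7  8  9 10 11 12
g(k):  0  0  0  0  1  1  1  1  2  2  2  0  0
So g(12) = 0.

0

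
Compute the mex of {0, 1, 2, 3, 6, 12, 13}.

4

The values 0, 1, 2, 3 are all present; 4 is the first non-negative integer missing from the set.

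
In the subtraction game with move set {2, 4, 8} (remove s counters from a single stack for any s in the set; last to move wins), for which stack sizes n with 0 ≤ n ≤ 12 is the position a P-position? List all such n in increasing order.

Build the Grundy sequence with g(k) = mex{g(k−s) : s ∈ {2, 4, 8}, s ≤ k}:
g(0) = mex{} = 0
g(1) = mex{} = 0
g(2) = mex{0} = 1
g(3) = mex{0} = 1
g(4) = mex{0,1} = 2
g(5) = mex{0,1} = 2
g(6) = mex{1,2} = 0
g(7) = mex{1,2} = 0
g(8) = mex{0,2} = 1
g(9) = mex{0,2} = 1
g(10) = mex{0,1} = 2
g(11) = mex{0,1} = 2
g(12) = mex{1,2} = 0
The P-positions (g = 0) in 0..12 are 0, 1, 6, 7, 12.

0, 1, 6, 7, 12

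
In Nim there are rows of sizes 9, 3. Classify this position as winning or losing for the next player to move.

Nim-sum: 9 XOR 3 = 10.
The nim-sum is 10 ≠ 0, so this is an N-position: the player to move can win.

Winning position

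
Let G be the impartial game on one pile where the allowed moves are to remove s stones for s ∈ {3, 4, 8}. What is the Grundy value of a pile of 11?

3

Grundy values for subtraction set {3, 4, 8}:
g(0) = mex{} = 0
g(1) = mex{} = 0
g(2) = mex{} = 0
g(3) = mex{0} = 1
g(4) = mex{0} = 1
g(5) = mex{0} = 1
g(6) = mex{0,1} = 2
g(7) = mex{1} = 0
g(8) = mex{0,1} = 2
g(9) = mex{0,1,2} = 3
g(10) = mex{0,2} = 1
g(11) = mex{0,1,2} = 3
So g(11) = 3.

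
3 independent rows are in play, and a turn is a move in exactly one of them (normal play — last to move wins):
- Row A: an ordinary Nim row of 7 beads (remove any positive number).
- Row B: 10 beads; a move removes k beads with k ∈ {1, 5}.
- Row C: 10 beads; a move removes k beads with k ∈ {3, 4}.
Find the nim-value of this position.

6

Row A is a plain Nim row of size 7, so its Grundy value is 7.
Grundy values for row B (subtraction set {1, 5}):
g(0) = mex{} = 0
g(1) = mex{0} = 1
g(2) = mex{1} = 0
g(3) = mex{0} = 1
g(4) = mex{1} = 0
g(5) = mex{0} = 1
g(6) = mex{1} = 0
g(7) = mex{0} = 1
g(8) = mex{1} = 0
g(9) = mex{0} = 1
g(10) = mex{1} = 0
So g(10) = 0.
For row C, compute g(0), g(1), … with moves {3, 4}:
g(0) = mex{} = 0
g(1) = mex{} = 0
g(2) = mex{} = 0
g(3) = mex{0} = 1
g(4) = mex{0} = 1
g(5) = mex{0} = 1
g(6) = mex{0,1} = 2
g(7) = mex{1} = 0
g(8) = mex{1} = 0
g(9) = mex{1,2} = 0
g(10) = mex{0,2} = 1
So g(10) = 1.
The value of a disjunctive sum is the nim-sum of the parts.
Combined value = 7 ⊕ 0 ⊕ 1 = 6.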